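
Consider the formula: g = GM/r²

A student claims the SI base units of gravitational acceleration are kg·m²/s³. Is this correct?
Units of each symbol in g = GM/r²:
  G (gravitational constant): m³/(kg·s²)
  M (mass): kg
  r (distance): m  → to the power 2 in the denominator, contributes 1/m²

Multiplying the contributions: [m³/(kg·s²)] · [kg] · [1/m²]
Adding exponents of each base unit: m: 1, s: -2
SI base units of gravitational acceleration: m/s²

The claimed units kg·m²/s³ (exponents kg: 1, m: 2, s: -3) do not match the derived units m/s² (exponents m: 1, s: -2), so the claim is incorrect.

Answer: No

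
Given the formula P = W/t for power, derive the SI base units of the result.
Units of each symbol in P = W/t:
  W (work): kg·m²/s²
  t (time): s  → in the denominator, contributes 1/s

Multiplying the contributions: [kg·m²/s²] · [1/s]
Adding exponents of each base unit: kg: 1, m: 2, s: -3
SI base units of power: kg·m²/s³

Answer: kg·m²/s³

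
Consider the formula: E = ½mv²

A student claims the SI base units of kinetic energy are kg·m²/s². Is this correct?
Units of each symbol in E = ½mv²:
  m (mass): kg
  v (speed): m/s  → to the power 2, contributes m²/s²
  The factor ½ is dimensionless.

Multiplying the contributions: [kg] · [m²/s²]
Adding exponents of each base unit: kg: 1, m: 2, s: -2
SI base units of kinetic energy: kg·m²/s²

The claimed units kg·m²/s² match the derived units, so the claim is correct.

Answer: Yes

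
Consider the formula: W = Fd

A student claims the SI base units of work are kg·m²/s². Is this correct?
Units of each symbol in W = Fd:
  F (force): kg·m/s²
  d (displacement): m

Multiplying the contributions: [kg·m/s²] · [m]
Adding exponents of each base unit: kg: 1, m: 2, s: -2
SI base units of work: kg·m²/s²

The claimed units kg·m²/s² match the derived units, so the claim is correct.

Answer: Yes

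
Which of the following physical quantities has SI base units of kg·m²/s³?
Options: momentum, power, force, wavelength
Checking the SI base units of each option:
  momentum (p = mv): kg·m/s  ✗
  power (P = W/t): kg·m²/s³  ✓ matches
  force (F = ma): kg·m/s²  ✗
  wavelength (λ = v/f): m  ✗

Only power has units kg·m²/s³.

Answer: power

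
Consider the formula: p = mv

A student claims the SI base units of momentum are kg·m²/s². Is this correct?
Units of each symbol in p = mv:
  m (mass): kg
  v (velocity): m/s

Multiplying the contributions: [kg] · [m/s]
Adding exponents of each base unit: kg: 1, m: 1, s: -1
SI base units of momentum: kg·m/s

The claimed units kg·m²/s² (exponents kg: 1, m: 2, s: -2) do not match the derived units kg·m/s (exponents kg: 1, m: 1, s: -1), so the claim is incorrect.

Answer: No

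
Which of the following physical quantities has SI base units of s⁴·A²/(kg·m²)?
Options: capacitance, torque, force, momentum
Checking the SI base units of each option:
  capacitance (C = Q/V): s⁴·A²/(kg·m²)  ✓ matches
  torque (τ = Fr): kg·m²/s²  ✗
  force (F = ma): kg·m/s²  ✗
  momentum (p = mv): kg·m/s  ✗

Only capacitance has units s⁴·A²/(kg·m²).

Answer: capacitance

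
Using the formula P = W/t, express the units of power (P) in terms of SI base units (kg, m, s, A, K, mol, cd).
Units of each symbol in P = W/t:
  W (work): kg·m²/s²
  t (time): s  → in the denominator, contributes 1/s

Multiplying the contributions: [kg·m²/s²] · [1/s]
Adding exponents of each base unit: kg: 1, m: 2, s: -3
SI base units of power: kg·m²/s³

Answer: kg·m²/s³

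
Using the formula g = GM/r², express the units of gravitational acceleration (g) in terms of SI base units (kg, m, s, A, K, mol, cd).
Units of each symbol in g = GM/r²:
  G (gravitational constant): m³/(kg·s²)
  M (mass): kg
  r (distance): m  → to the power 2 in the denominator, contributes 1/m²

Multiplying the contributions: [m³/(kg·s²)] · [kg] · [1/m²]
Adding exponents of each base unit: m: 1, s: -2
SI base units of gravitational acceleration: m/s²

Answer: m/s²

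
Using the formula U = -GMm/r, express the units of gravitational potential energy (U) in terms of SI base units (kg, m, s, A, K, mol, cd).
Units of each symbol in U = -GMm/r:
  G (gravitational constant): m³/(kg·s²)
  M (mass): kg
  m (mass): kg
  r (distance): m  → in the denominator, contributes 1/m
  The minus sign does not affect the units.

Multiplying the contributions: [m³/(kg·s²)] · [kg] · [kg] · [1/m]
Adding exponents of each base unit: kg: 1, m: 2, s: -2
SI base units of gravitational potential energy: kg·m²/s²

Answer: kg·m²/s²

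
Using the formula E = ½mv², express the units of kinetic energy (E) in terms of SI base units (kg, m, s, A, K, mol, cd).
Units of each symbol in E = ½mv²:
  m (mass): kg
  v (speed): m/s  → to the power 2, contributes m²/s²
  The factor ½ is dimensionless.

Multiplying the contributions: [kg] · [m²/s²]
Adding exponents of each base unit: kg: 1, m: 2, s: -2
SI base units of kinetic energy: kg·m²/s²

Answer: kg·m²/s²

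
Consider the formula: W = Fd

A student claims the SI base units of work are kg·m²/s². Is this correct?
Units of each symbol in W = Fd:
  F (force): kg·m/s²
  d (displacement): m

Multiplying the contributions: [kg·m/s²] · [m]
Adding exponents of each base unit: kg: 1, m: 2, s: -2
SI base units of work: kg·m²/s²

The claimed units kg·m²/s² match the derived units, so the claim is correct.

Answer: Yes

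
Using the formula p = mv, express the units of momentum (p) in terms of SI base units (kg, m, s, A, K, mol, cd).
Units of each symbol in p = mv:
  m (mass): kg
  v (velocity): m/s

Multiplying the contributions: [kg] · [m/s]
Adding exponents of each base unit: kg: 1, m: 1, s: -1
SI base units of momentum: kg·m/s

Answer: kg·m/s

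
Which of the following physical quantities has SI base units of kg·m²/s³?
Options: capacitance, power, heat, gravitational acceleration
Checking the SI base units of each option:
  capacitance (C = Q/V): s⁴·A²/(kg·m²)  ✗
  power (P = W/t): kg·m²/s³  ✓ matches
  heat (Q = mcΔT): kg·m²/s²  ✗
  gravitational acceleration (g = GM/r²): m/s²  ✗

Only power has units kg·m²/s³.

Answer: power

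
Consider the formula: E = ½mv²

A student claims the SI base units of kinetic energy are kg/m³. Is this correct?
Units of each symbol in E = ½mv²:
  m (mass): kg
  v (speed): m/s  → to the power 2, contributes m²/s²
  The factor ½ is dimensionless.

Multiplying the contributions: [kg] · [m²/s²]
Adding exponents of each base unit: kg: 1, m: 2, s: -2
SI base units of kinetic energy: kg·m²/s²

The claimed units kg/m³ (exponents kg: 1, m: -3) do not match the derived units kg·m²/s² (exponents kg: 1, m: 2, s: -2), so the claim is incorrect.

Answer: No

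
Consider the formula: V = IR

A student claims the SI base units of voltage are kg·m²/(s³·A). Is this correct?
Units of each symbol in V = IR:
  I (current): A
  R (resistance, in ohms): kg·m²/(s³·A²)

Multiplying the contributions: [A] · [kg·m²/(s³·A²)]
Adding exponents of each base unit: kg: 1, m: 2, s: -3, A: -1
SI base units of voltage: kg·m²/(s³·A)

The claimed units kg·m²/(s³·A) match the derived units, so the claim is correct.

Answer: Yes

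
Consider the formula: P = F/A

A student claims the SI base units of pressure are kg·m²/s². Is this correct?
Units of each symbol in P = F/A:
  F (force): kg·m/s²
  A (area): m²  → in the denominator, contributes 1/m²

Multiplying the contributions: [kg·m/s²] · [1/m²]
Adding exponents of each base unit: kg: 1, m: -1, s: -2
SI base units of pressure: kg/(m·s²)

The claimed units kg·m²/s² (exponents kg: 1, m: 2, s: -2) do not match the derived units kg/(m·s²) (exponents kg: 1, m: -1, s: -2), so the claim is incorrect.

Answer: No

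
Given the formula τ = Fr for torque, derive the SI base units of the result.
Units of each symbol in τ = Fr:
  F (force): kg·m/s²
  r (lever arm): m

Multiplying the contributions: [kg·m/s²] · [m]
Adding exponents of each base unit: kg: 1, m: 2, s: -2
SI base units of torque: kg·m²/s²

Answer: kg·m²/s²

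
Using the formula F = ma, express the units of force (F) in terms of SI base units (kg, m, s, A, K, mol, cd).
Units of each symbol in F = ma:
  m (mass): kg
  a (acceleration): m/s²

Multiplying the contributions: [kg] · [m/s²]
Adding exponents of each base unit: kg: 1, m: 1, s: -2
SI base units of force: kg·m/s²

Answer: kg·m/s²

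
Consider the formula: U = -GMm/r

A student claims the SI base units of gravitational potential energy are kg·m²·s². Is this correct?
Units of each symbol in U = -GMm/r:
  G (gravitational constant): m³/(kg·s²)
  M (mass): kg
  m (mass): kg
  r (distance): m  → in the denominator, contributes 1/m
  The minus sign does not affect the units.

Multiplying the contributions: [m³/(kg·s²)] · [kg] · [kg] · [1/m]
Adding exponents of each base unit: kg: 1, m: 2, s: -2
SI base units of gravitational potential energy: kg·m²/s²

The claimed units kg·m²·s² (exponents kg: 1, m: 2, s: 2) do not match the derived units kg·m²/s² (exponents kg: 1, m: 2, s: -2), so the claim is incorrect.

Answer: No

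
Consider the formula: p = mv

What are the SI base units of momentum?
Units of each symbol in p = mv:
  m (mass): kg
  v (velocity): m/s

Multiplying the contributions: [kg] · [m/s]
Adding exponents of each base unit: kg: 1, m: 1, s: -1
SI base units of momentum: kg·m/s

Answer: kg·m/s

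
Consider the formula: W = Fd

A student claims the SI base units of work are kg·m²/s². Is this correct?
Units of each symbol in W = Fd:
  F (force): kg·m/s²
  d (displacement): m

Multiplying the contributions: [kg·m/s²] · [m]
Adding exponents of each base unit: kg: 1, m: 2, s: -2
SI base units of work: kg·m²/s²

The claimed units kg·m²/s² match the derived units, so the claim is correct.

Answer: Yes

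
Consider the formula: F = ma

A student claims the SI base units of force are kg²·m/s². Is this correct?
Units of each symbol in F = ma:
  m (mass): kg
  a (acceleration): m/s²

Multiplying the contributions: [kg] · [m/s²]
Adding exponents of each base unit: kg: 1, m: 1, s: -2
SI base units of force: kg·m/s²

The claimed units kg²·m/s² (exponents kg: 2, m: 1, s: -2) do not match the derived units kg·m/s² (exponents kg: 1, m: 1, s: -2), so the claim is incorrect.

Answer: No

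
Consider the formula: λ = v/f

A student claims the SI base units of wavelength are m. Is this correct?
Units of each symbol in λ = v/f:
  v (wave speed): m/s
  f (frequency): 1/s  → in the denominator, contributes s

Multiplying the contributions: [m/s] · [s]
Adding exponents of each base unit: m: 1
SI base units of wavelength: m

The claimed units m match the derived units, so the claim is correct.

Answer: Yes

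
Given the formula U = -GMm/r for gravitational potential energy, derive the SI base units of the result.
Units of each symbol in U = -GMm/r:
  G (gravitational constant): m³/(kg·s²)
  M (mass): kg
  m (mass): kg
  r (distance): m  → in the denominator, contributes 1/m
  The minus sign does not affect the units.

Multiplying the contributions: [m³/(kg·s²)] · [kg] · [kg] · [1/m]
Adding exponents of each base unit: kg: 1, m: 2, s: -2
SI base units of gravitational potential energy: kg·m²/s²

Answer: kg·m²/s²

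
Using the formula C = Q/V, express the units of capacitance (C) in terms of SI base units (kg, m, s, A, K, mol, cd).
Units of each symbol in C = Q/V:
  Q (charge, in coulombs): s·A
  V (voltage, in volts): kg·m²/(s³·A)  → in the denominator, contributes s³·A/(kg·m²)

Multiplying the contributions: [s·A] · [s³·A/(kg·m²)]
Adding exponents of each base unit: kg: -1, m: -2, s: 4, A: 2
SI base units of capacitance: s⁴·A²/(kg·m²)

Answer: s⁴·A²/(kg·m²)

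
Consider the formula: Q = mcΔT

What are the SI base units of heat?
Units of each symbol in Q = mcΔT:
  m (mass): kg
  c (specific heat capacity, in J/(kg·K)): m²/(s²·K)
  ΔT (temperature change): K

Multiplying the contributions: [kg] · [m²/(s²·K)] · [K]
Adding exponents of each base unit: kg: 1, m: 2, s: -2
SI base units of heat: kg·m²/s²

Answer: kg·m²/s²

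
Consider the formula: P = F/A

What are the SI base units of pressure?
Units of each symbol in P = F/A:
  F (force): kg·m/s²
  A (area): m²  → in the denominator, contributes 1/m²

Multiplying the contributions: [kg·m/s²] · [1/m²]
Adding exponents of each base unit: kg: 1, m: -1, s: -2
SI base units of pressure: kg/(m·s²)

Answer: kg/(m·s²)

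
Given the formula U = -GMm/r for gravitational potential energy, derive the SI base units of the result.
Units of each symbol in U = -GMm/r:
  G (gravitational constant): m³/(kg·s²)
  M (mass): kg
  m (mass): kg
  r (distance): m  → in the denominator, contributes 1/m
  The minus sign does not affect the units.

Multiplying the contributions: [m³/(kg·s²)] · [kg] · [kg] · [1/m]
Adding exponents of each base unit: kg: 1, m: 2, s: -2
SI base units of gravitational potential energy: kg·m²/s²

Answer: kg·m²/s²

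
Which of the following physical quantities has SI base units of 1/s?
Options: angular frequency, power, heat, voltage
Checking the SI base units of each option:
  angular frequency (ω = 2πf): 1/s  ✓ matches
  power (P = W/t): kg·m²/s³  ✗
  heat (Q = mcΔT): kg·m²/s²  ✗
  voltage (V = IR): kg·m²/(s³·A)  ✗

Only angular frequency has units 1/s.

Answer: angular frequency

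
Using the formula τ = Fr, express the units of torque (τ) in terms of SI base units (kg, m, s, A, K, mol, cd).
Units of each symbol in τ = Fr:
  F (force): kg·m/s²
  r (lever arm): m

Multiplying the contributions: [kg·m/s²] · [m]
Adding exponents of each base unit: kg: 1, m: 2, s: -2
SI base units of torque: kg·m²/s²

Answer: kg·m²/s²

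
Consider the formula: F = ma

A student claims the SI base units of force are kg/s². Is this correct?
Units of each symbol in F = ma:
  m (mass): kg
  a (acceleration): m/s²

Multiplying the contributions: [kg] · [m/s²]
Adding exponents of each base unit: kg: 1, m: 1, s: -2
SI base units of force: kg·m/s²

The claimed units kg/s² (exponents kg: 1, s: -2) do not match the derived units kg·m/s² (exponents kg: 1, m: 1, s: -2), so the claim is incorrect.

Answer: No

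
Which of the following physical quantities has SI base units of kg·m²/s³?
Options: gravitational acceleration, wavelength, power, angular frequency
Checking the SI base units of each option:
  gravitational acceleration (g = GM/r²): m/s²  ✗
  wavelength (λ = v/f): m  ✗
  power (P = W/t): kg·m²/s³  ✓ matches
  angular frequency (ω = 2πf): 1/s  ✗

Only power has units kg·m²/s³.

Answer: power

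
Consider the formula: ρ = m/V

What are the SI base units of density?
Units of each symbol in ρ = m/V:
  m (mass): kg
  V (volume): m³  → in the denominator, contributes 1/m³

Multiplying the contributions: [kg] · [1/m³]
Adding exponents of each base unit: kg: 1, m: -3
SI base units of density: kg/m³

Answer: kg/m³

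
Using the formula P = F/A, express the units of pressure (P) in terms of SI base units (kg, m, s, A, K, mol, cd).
Units of each symbol in P = F/A:
  F (force): kg·m/s²
  A (area): m²  → in the denominator, contributes 1/m²

Multiplying the contributions: [kg·m/s²] · [1/m²]
Adding exponents of each base unit: kg: 1, m: -1, s: -2
SI base units of pressure: kg/(m·s²)

Answer: kg/(m·s²)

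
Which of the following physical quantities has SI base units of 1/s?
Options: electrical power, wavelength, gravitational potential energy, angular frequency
Checking the SI base units of each option:
  electrical power (P = IV): kg·m²/s³  ✗
  wavelength (λ = v/f): m  ✗
  gravitational potential energy (U = -GMm/r): kg·m²/s²  ✗
  angular frequency (ω = 2πf): 1/s  ✓ matches

Only angular frequency has units 1/s.

Answer: angular frequency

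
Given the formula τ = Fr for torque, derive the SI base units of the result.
Units of each symbol in τ = Fr:
  F (force): kg·m/s²
  r (lever arm): m

Multiplying the contributions: [kg·m/s²] · [m]
Adding exponents of each base unit: kg: 1, m: 2, s: -2
SI base units of torque: kg·m²/s²

Answer: kg·m²/s²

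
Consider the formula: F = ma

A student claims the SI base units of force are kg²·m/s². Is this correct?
Units of each symbol in F = ma:
  m (mass): kg
  a (acceleration): m/s²

Multiplying the contributions: [kg] · [m/s²]
Adding exponents of each base unit: kg: 1, m: 1, s: -2
SI base units of force: kg·m/s²

The claimed units kg²·m/s² (exponents kg: 2, m: 1, s: -2) do not match the derived units kg·m/s² (exponents kg: 1, m: 1, s: -2), so the claim is incorrect.

Answer: No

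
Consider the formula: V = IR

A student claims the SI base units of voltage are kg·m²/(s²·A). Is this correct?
Units of each symbol in V = IR:
  I (current): A
  R (resistance, in ohms): kg·m²/(s³·A²)

Multiplying the contributions: [A] · [kg·m²/(s³·A²)]
Adding exponents of each base unit: kg: 1, m: 2, s: -3, A: -1
SI base units of voltage: kg·m²/(s³·A)

The claimed units kg·m²/(s²·A) (exponents kg: 1, m: 2, s: -2, A: -1) do not match the derived units kg·m²/(s³·A) (exponents kg: 1, m: 2, s: -3, A: -1), so the claim is incorrect.

Answer: No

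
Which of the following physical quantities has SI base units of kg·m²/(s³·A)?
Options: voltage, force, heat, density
Checking the SI base units of each option:
  voltage (V = IR): kg·m²/(s³·A)  ✓ matches
  force (F = ma): kg·m/s²  ✗
  heat (Q = mcΔT): kg·m²/s²  ✗
  density (ρ = m/V): kg/m³  ✗

Only voltage has units kg·m²/(s³·A).

Answer: voltage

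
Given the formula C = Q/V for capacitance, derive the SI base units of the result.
Units of each symbol in C = Q/V:
  Q (charge, in coulombs): s·A
  V (voltage, in volts): kg·m²/(s³·A)  → in the denominator, contributes s³·A/(kg·m²)

Multiplying the contributions: [s·A] · [s³·A/(kg·m²)]
Adding exponents of each base unit: kg: -1, m: -2, s: 4, A: 2
SI base units of capacitance: s⁴·A²/(kg·m²)

Answer: s⁴·A²/(kg·m²)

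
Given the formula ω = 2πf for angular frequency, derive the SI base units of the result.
Units of each symbol in ω = 2πf:
  f (frequency): 1/s
  The factor 2π is dimensionless.

Multiplying the contributions: [1/s]
Adding exponents of each base unit: s: -1
SI base units of angular frequency: 1/s

Answer: 1/s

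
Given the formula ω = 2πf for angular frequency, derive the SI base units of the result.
Units of each symbol in ω = 2πf:
  f (frequency): 1/s
  The factor 2π is dimensionless.

Multiplying the contributions: [1/s]
Adding exponents of each base unit: s: -1
SI base units of angular frequency: 1/s

Answer: 1/s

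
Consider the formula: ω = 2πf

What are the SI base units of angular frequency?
Units of each symbol in ω = 2πf:
  f (frequency): 1/s
  The factor 2π is dimensionless.

Multiplying the contributions: [1/s]
Adding exponents of each base unit: s: -1
SI base units of angular frequency: 1/s

Answer: 1/s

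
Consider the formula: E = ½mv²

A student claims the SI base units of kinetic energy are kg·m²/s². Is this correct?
Units of each symbol in E = ½mv²:
  m (mass): kg
  v (speed): m/s  → to the power 2, contributes m²/s²
  The factor ½ is dimensionless.

Multiplying the contributions: [kg] · [m²/s²]
Adding exponents of each base unit: kg: 1, m: 2, s: -2
SI base units of kinetic energy: kg·m²/s²

The claimed units kg·m²/s² match the derived units, so the claim is correct.

Answer: Yes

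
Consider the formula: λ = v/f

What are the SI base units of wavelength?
Units of each symbol in λ = v/f:
  v (wave speed): m/s
  f (frequency): 1/s  → in the denominator, contributes s

Multiplying the contributions: [m/s] · [s]
Adding exponents of each base unit: m: 1
SI base units of wavelength: m

Answer: m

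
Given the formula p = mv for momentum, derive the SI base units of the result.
Units of each symbol in p = mv:
  m (mass): kg
  v (velocity): m/s

Multiplying the contributions: [kg] · [m/s]
Adding exponents of each base unit: kg: 1, m: 1, s: -1
SI base units of momentum: kg·m/s

Answer: kg·m/s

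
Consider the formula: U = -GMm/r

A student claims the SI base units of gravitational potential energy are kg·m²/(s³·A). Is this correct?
Units of each symbol in U = -GMm/r:
  G (gravitational constant): m³/(kg·s²)
  M (mass): kg
  m (mass): kg
  r (distance): m  → in the denominator, contributes 1/m
  The minus sign does not affect the units.

Multiplying the contributions: [m³/(kg·s²)] · [kg] · [kg] · [1/m]
Adding exponents of each base unit: kg: 1, m: 2, s: -2
SI base units of gravitational potential energy: kg·m²/s²

The claimed units kg·m²/(s³·A) (exponents kg: 1, m: 2, s: -3, A: -1) do not match the derived units kg·m²/s² (exponents kg: 1, m: 2, s: -2), so the claim is incorrect.

Answer: No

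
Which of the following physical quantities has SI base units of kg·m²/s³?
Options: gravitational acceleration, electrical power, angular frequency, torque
Checking the SI base units of each option:
  gravitational acceleration (g = GM/r²): m/s²  ✗
  electrical power (P = IV): kg·m²/s³  ✓ matches
  angular frequency (ω = 2πf): 1/s  ✗
  torque (τ = Fr): kg·m²/s²  ✗

Only electrical power has units kg·m²/s³.

Answer: electrical power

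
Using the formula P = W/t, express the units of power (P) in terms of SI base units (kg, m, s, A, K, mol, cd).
Units of each symbol in P = W/t:
  W (work): kg·m²/s²
  t (time): s  → in the denominator, contributes 1/s

Multiplying the contributions: [kg·m²/s²] · [1/s]
Adding exponents of each base unit: kg: 1, m: 2, s: -3
SI base units of power: kg·m²/s³

Answer: kg·m²/s³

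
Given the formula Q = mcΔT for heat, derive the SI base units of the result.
Units of each symbol in Q = mcΔT:
  m (mass): kg
  c (specific heat capacity, in J/(kg·K)): m²/(s²·K)
  ΔT (temperature change): K

Multiplying the contributions: [kg] · [m²/(s²·K)] · [K]
Adding exponents of each base unit: kg: 1, m: 2, s: -2
SI base units of heat: kg·m²/s²

Answer: kg·m²/s²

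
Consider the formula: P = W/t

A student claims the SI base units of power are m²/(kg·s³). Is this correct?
Units of each symbol in P = W/t:
  W (work): kg·m²/s²
  t (time): s  → in the denominator, contributes 1/s

Multiplying the contributions: [kg·m²/s²] · [1/s]
Adding exponents of each base unit: kg: 1, m: 2, s: -3
SI base units of power: kg·m²/s³

The claimed units m²/(kg·s³) (exponents kg: -1, m: 2, s: -3) do not match the derived units kg·m²/s³ (exponents kg: 1, m: 2, s: -3), so the claim is incorrect.

Answer: No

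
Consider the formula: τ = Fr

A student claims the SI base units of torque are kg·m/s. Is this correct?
Units of each symbol in τ = Fr:
  F (force): kg·m/s²
  r (lever arm): m

Multiplying the contributions: [kg·m/s²] · [m]
Adding exponents of each base unit: kg: 1, m: 2, s: -2
SI base units of torque: kg·m²/s²

The claimed units kg·m/s (exponents kg: 1, m: 1, s: -1) do not match the derived units kg·m²/s² (exponents kg: 1, m: 2, s: -2), so the claim is incorrect.

Answer: No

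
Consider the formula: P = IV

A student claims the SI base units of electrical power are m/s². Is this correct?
Units of each symbol in P = IV:
  I (current): A
  V (voltage, in volts): kg·m²/(s³·A)

Multiplying the contributions: [A] · [kg·m²/(s³·A)]
Adding exponents of each base unit: kg: 1, m: 2, s: -3
SI base units of electrical power: kg·m²/s³

The claimed units m/s² (exponents m: 1, s: -2) do not match the derived units kg·m²/s³ (exponents kg: 1, m: 2, s: -3), so the claim is incorrect.

Answer: No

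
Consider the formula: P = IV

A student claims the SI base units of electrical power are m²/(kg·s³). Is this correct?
Units of each symbol in P = IV:
  I (current): A
  V (voltage, in volts): kg·m²/(s³·A)

Multiplying the contributions: [A] · [kg·m²/(s³·A)]
Adding exponents of each base unit: kg: 1, m: 2, s: -3
SI base units of electrical power: kg·m²/s³

The claimed units m²/(kg·s³) (exponents kg: -1, m: 2, s: -3) do not match the derived units kg·m²/s³ (exponents kg: 1, m: 2, s: -3), so the claim is incorrect.

Answer: No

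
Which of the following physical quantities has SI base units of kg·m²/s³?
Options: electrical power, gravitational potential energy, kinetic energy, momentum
Checking the SI base units of each option:
  electrical power (P = IV): kg·m²/s³  ✓ matches
  gravitational potential energy (U = -GMm/r): kg·m²/s²  ✗
  kinetic energy (E = ½mv²): kg·m²/s²  ✗
  momentum (p = mv): kg·m/s  ✗

Only electrical power has units kg·m²/s³.

Answer: electrical power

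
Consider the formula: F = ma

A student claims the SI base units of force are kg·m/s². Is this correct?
Units of each symbol in F = ma:
  m (mass): kg
  a (acceleration): m/s²

Multiplying the contributions: [kg] · [m/s²]
Adding exponents of each base unit: kg: 1, m: 1, s: -2
SI base units of force: kg·m/s²

The claimed units kg·m/s² match the derived units, so the claim is correct.

Answer: Yes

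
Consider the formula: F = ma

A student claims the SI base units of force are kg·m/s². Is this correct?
Units of each symbol in F = ma:
  m (mass): kg
  a (acceleration): m/s²

Multiplying the contributions: [kg] · [m/s²]
Adding exponents of each base unit: kg: 1, m: 1, s: -2
SI base units of force: kg·m/s²

The claimed units kg·m/s² match the derived units, so the claim is correct.

Answer: Yes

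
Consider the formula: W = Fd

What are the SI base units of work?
Units of each symbol in W = Fd:
  F (force): kg·m/s²
  d (displacement): m

Multiplying the contributions: [kg·m/s²] · [m]
Adding exponents of each base unit: kg: 1, m: 2, s: -2
SI base units of work: kg·m²/s²

Answer: kg·m²/s²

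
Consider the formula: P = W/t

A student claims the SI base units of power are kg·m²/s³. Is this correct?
Units of each symbol in P = W/t:
  W (work): kg·m²/s²
  t (time): s  → in the denominator, contributes 1/s

Multiplying the contributions: [kg·m²/s²] · [1/s]
Adding exponents of each base unit: kg: 1, m: 2, s: -3
SI base units of power: kg·m²/s³

The claimed units kg·m²/s³ match the derived units, so the claim is correct.

Answer: Yes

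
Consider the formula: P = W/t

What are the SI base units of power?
Units of each symbol in P = W/t:
  W (work): kg·m²/s²
  t (time): s  → in the denominator, contributes 1/s

Multiplying the contributions: [kg·m²/s²] · [1/s]
Adding exponents of each base unit: kg: 1, m: 2, s: -3
SI base units of power: kg·m²/s³

Answer: kg·m²/s³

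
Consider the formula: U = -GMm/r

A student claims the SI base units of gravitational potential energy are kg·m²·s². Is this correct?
Units of each symbol in U = -GMm/r:
  G (gravitational constant): m³/(kg·s²)
  M (mass): kg
  m (mass): kg
  r (distance): m  → in the denominator, contributes 1/m
  The minus sign does not affect the units.

Multiplying the contributions: [m³/(kg·s²)] · [kg] · [kg] · [1/m]
Adding exponents of each base unit: kg: 1, m: 2, s: -2
SI base units of gravitational potential energy: kg·m²/s²

The claimed units kg·m²·s² (exponents kg: 1, m: 2, s: 2) do not match the derived units kg·m²/s² (exponents kg: 1, m: 2, s: -2), so the claim is incorrect.

Answer: No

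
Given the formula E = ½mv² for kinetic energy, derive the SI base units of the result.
Units of each symbol in E = ½mv²:
  m (mass): kg
  v (speed): m/s  → to the power 2, contributes m²/s²
  The factor ½ is dimensionless.

Multiplying the contributions: [kg] · [m²/s²]
Adding exponents of each base unit: kg: 1, m: 2, s: -2
SI base units of kinetic energy: kg·m²/s²

Answer: kg·m²/s²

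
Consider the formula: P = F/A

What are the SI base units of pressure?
Units of each symbol in P = F/A:
  F (force): kg·m/s²
  A (area): m²  → in the denominator, contributes 1/m²

Multiplying the contributions: [kg·m/s²] · [1/m²]
Adding exponents of each base unit: kg: 1, m: -1, s: -2
SI base units of pressure: kg/(m·s²)

Answer: kg/(m·s²)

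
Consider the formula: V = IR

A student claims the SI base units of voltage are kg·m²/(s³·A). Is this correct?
Units of each symbol in V = IR:
  I (current): A
  R (resistance, in ohms): kg·m²/(s³·A²)

Multiplying the contributions: [A] · [kg·m²/(s³·A²)]
Adding exponents of each base unit: kg: 1, m: 2, s: -3, A: -1
SI base units of voltage: kg·m²/(s³·A)

The claimed units kg·m²/(s³·A) match the derived units, so the claim is correct.

Answer: Yes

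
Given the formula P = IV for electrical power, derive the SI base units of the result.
Units of each symbol in P = IV:
  I (current): A
  V (voltage, in volts): kg·m²/(s³·A)

Multiplying the contributions: [A] · [kg·m²/(s³·A)]
Adding exponents of each base unit: kg: 1, m: 2, s: -3
SI base units of electrical power: kg·m²/s³

Answer: kg·m²/s³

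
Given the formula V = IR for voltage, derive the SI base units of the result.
Units of each symbol in V = IR:
  I (current): A
  R (resistance, in ohms): kg·m²/(s³·A²)

Multiplying the contributions: [A] · [kg·m²/(s³·A²)]
Adding exponents of each base unit: kg: 1, m: 2, s: -3, A: -1
SI base units of voltage: kg·m²/(s³·A)

Answer: kg·m²/(s³·A)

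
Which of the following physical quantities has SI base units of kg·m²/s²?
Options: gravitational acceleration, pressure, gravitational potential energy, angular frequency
Checking the SI base units of each option:
  gravitational acceleration (g = GM/r²): m/s²  ✗
  pressure (P = F/A): kg/(m·s²)  ✗
  gravitational potential energy (U = -GMm/r): kg·m²/s²  ✓ matches
  angular frequency (ω = 2πf): 1/s  ✗

Only gravitational potential energy has units kg·m²/s².

Answer: gravitational potential energy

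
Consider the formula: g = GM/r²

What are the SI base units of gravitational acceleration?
Units of each symbol in g = GM/r²:
  G (gravitational constant): m³/(kg·s²)
  M (mass): kg
  r (distance): m  → to the power 2 in the denominator, contributes 1/m²

Multiplying the contributions: [m³/(kg·s²)] · [kg] · [1/m²]
Adding exponents of each base unit: m: 1, s: -2
SI base units of gravitational acceleration: m/s²

Answer: m/s²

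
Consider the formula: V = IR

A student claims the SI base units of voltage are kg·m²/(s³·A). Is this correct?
Units of each symbol in V = IR:
  I (current): A
  R (resistance, in ohms): kg·m²/(s³·A²)

Multiplying the contributions: [A] · [kg·m²/(s³·A²)]
Adding exponents of each base unit: kg: 1, m: 2, s: -3, A: -1
SI base units of voltage: kg·m²/(s³·A)

The claimed units kg·m²/(s³·A) match the derived units, so the claim is correct.

Answer: Yes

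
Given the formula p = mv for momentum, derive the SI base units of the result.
Units of each symbol in p = mv:
  m (mass): kg
  v (velocity): m/s

Multiplying the contributions: [kg] · [m/s]
Adding exponents of each base unit: kg: 1, m: 1, s: -1
SI base units of momentum: kg·m/s

Answer: kg·m/s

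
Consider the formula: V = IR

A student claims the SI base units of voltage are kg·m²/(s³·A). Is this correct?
Units of each symbol in V = IR:
  I (current): A
  R (resistance, in ohms): kg·m²/(s³·A²)

Multiplying the contributions: [A] · [kg·m²/(s³·A²)]
Adding exponents of each base unit: kg: 1, m: 2, s: -3, A: -1
SI base units of voltage: kg·m²/(s³·A)

The claimed units kg·m²/(s³·A) match the derived units, so the claim is correct.

Answer: Yes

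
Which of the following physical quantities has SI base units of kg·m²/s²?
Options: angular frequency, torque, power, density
Checking the SI base units of each option:
  angular frequency (ω = 2πf): 1/s  ✗
  torque (τ = Fr): kg·m²/s²  ✓ matches
  power (P = W/t): kg·m²/s³  ✗
  density (ρ = m/V): kg/m³  ✗

Only torque has units kg·m²/s².

Answer: torque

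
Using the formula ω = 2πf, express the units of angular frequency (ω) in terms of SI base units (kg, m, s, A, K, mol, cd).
Units of each symbol in ω = 2πf:
  f (frequency): 1/s
  The factor 2π is dimensionless.

Multiplying the contributions: [1/s]
Adding exponents of each base unit: s: -1
SI base units of angular frequency: 1/s

Answer: 1/s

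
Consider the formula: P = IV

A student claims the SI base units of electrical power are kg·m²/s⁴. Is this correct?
Units of each symbol in P = IV:
  I (current): A
  V (voltage, in volts): kg·m²/(s³·A)

Multiplying the contributions: [A] · [kg·m²/(s³·A)]
Adding exponents of each base unit: kg: 1, m: 2, s: -3
SI base units of electrical power: kg·m²/s³

The claimed units kg·m²/s⁴ (exponents kg: 1, m: 2, s: -4) do not match the derived units kg·m²/s³ (exponents kg: 1, m: 2, s: -3), so the claim is incorrect.

Answer: No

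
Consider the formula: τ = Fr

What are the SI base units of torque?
Units of each symbol in τ = Fr:
  F (force): kg·m/s²
  r (lever arm): m

Multiplying the contributions: [kg·m/s²] · [m]
Adding exponents of each base unit: kg: 1, m: 2, s: -2
SI base units of torque: kg·m²/s²

Answer: kg·m²/s²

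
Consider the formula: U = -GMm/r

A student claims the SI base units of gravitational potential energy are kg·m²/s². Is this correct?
Units of each symbol in U = -GMm/r:
  G (gravitational constant): m³/(kg·s²)
  M (mass): kg
  m (mass): kg
  r (distance): m  → in the denominator, contributes 1/m
  The minus sign does not affect the units.

Multiplying the contributions: [m³/(kg·s²)] · [kg] · [kg] · [1/m]
Adding exponents of each base unit: kg: 1, m: 2, s: -2
SI base units of gravitational potential energy: kg·m²/s²

The claimed units kg·m²/s² match the derived units, so the claim is correct.

Answer: Yes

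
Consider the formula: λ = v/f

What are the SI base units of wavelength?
Units of each symbol in λ = v/f:
  v (wave speed): m/s
  f (frequency): 1/s  → in the denominator, contributes s

Multiplying the contributions: [m/s] · [s]
Adding exponents of each base unit: m: 1
SI base units of wavelength: m

Answer: m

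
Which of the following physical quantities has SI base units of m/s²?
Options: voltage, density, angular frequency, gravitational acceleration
Checking the SI base units of each option:
  voltage (V = IR): kg·m²/(s³·A)  ✗
  density (ρ = m/V): kg/m³  ✗
  angular frequency (ω = 2πf): 1/s  ✗
  gravitational acceleration (g = GM/r²): m/s²  ✓ matches

Only gravitational acceleration has units m/s².

Answer: gravitational acceleration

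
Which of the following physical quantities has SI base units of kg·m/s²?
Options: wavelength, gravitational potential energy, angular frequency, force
Checking the SI base units of each option:
  wavelength (λ = v/f): m  ✗
  gravitational potential energy (U = -GMm/r): kg·m²/s²  ✗
  angular frequency (ω = 2πf): 1/s  ✗
  force (F = ma): kg·m/s²  ✓ matches

Only force has units kg·m/s².

Answer: force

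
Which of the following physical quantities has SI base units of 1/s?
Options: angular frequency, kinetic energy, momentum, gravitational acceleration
Checking the SI base units of each option:
  angular frequency (ω = 2πf): 1/s  ✓ matches
  kinetic energy (E = ½mv²): kg·m²/s²  ✗
  momentum (p = mv): kg·m/s  ✗
  gravitational acceleration (g = GM/r²): m/s²  ✗

Only angular frequency has units 1/s.

Answer: angular frequency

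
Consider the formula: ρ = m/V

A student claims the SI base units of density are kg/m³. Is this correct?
Units of each symbol in ρ = m/V:
  m (mass): kg
  V (volume): m³  → in the denominator, contributes 1/m³

Multiplying the contributions: [kg] · [1/m³]
Adding exponents of each base unit: kg: 1, m: -3
SI base units of density: kg/m³

The claimed units kg/m³ match the derived units, so the claim is correct.

Answer: Yes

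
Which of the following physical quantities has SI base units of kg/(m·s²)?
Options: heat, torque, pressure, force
Checking the SI base units of each option:
  heat (Q = mcΔT): kg·m²/s²  ✗
  torque (τ = Fr): kg·m²/s²  ✗
  pressure (P = F/A): kg/(m·s²)  ✓ matches
  force (F = ma): kg·m/s²  ✗

Only pressure has units kg/(m·s²).

Answer: pressure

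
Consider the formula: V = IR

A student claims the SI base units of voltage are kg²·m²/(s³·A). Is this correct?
Units of each symbol in V = IR:
  I (current): A
  R (resistance, in ohms): kg·m²/(s³·A²)

Multiplying the contributions: [A] · [kg·m²/(s³·A²)]
Adding exponents of each base unit: kg: 1, m: 2, s: -3, A: -1
SI base units of voltage: kg·m²/(s³·A)

The claimed units kg²·m²/(s³·A) (exponents kg: 2, m: 2, s: -3, A: -1) do not match the derived units kg·m²/(s³·A) (exponents kg: 1, m: 2, s: -3, A: -1), so the claim is incorrect.

Answer: No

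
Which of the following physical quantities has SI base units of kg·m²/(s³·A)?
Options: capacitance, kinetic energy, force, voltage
Checking the SI base units of each option:
  capacitance (C = Q/V): s⁴·A²/(kg·m²)  ✗
  kinetic energy (E = ½mv²): kg·m²/s²  ✗
  force (F = ma): kg·m/s²  ✗
  voltage (V = IR): kg·m²/(s³·A)  ✓ matches

Only voltage has units kg·m²/(s³·A).

Answer: voltage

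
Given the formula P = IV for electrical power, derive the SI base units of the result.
Units of each symbol in P = IV:
  I (current): A
  V (voltage, in volts): kg·m²/(s³·A)

Multiplying the contributions: [A] · [kg·m²/(s³·A)]
Adding exponents of each base unit: kg: 1, m: 2, s: -3
SI base units of electrical power: kg·m²/s³

Answer: kg·m²/s³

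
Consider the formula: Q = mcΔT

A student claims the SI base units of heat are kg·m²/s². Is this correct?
Units of each symbol in Q = mcΔT:
  m (mass): kg
  c (specific heat capacity, in J/(kg·K)): m²/(s²·K)
  ΔT (temperature change): K

Multiplying the contributions: [kg] · [m²/(s²·K)] · [K]
Adding exponents of each base unit: kg: 1, m: 2, s: -2
SI base units of heat: kg·m²/s²

The claimed units kg·m²/s² match the derived units, so the claim is correct.

Answer: Yes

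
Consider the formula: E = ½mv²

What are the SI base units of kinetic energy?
Units of each symbol in E = ½mv²:
  m (mass): kg
  v (speed): m/s  → to the power 2, contributes m²/s²
  The factor ½ is dimensionless.

Multiplying the contributions: [kg] · [m²/s²]
Adding exponents of each base unit: kg: 1, m: 2, s: -2
SI base units of kinetic energy: kg·m²/s²

Answer: kg·m²/s²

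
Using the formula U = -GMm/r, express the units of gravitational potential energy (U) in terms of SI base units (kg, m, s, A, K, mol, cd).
Units of each symbol in U = -GMm/r:
  G (gravitational constant): m³/(kg·s²)
  M (mass): kg
  m (mass): kg
  r (distance): m  → in the denominator, contributes 1/m
  The minus sign does not affect the units.

Multiplying the contributions: [m³/(kg·s²)] · [kg] · [kg] · [1/m]
Adding exponents of each base unit: kg: 1, m: 2, s: -2
SI base units of gravitational potential energy: kg·m²/s²

Answer: kg·m²/s²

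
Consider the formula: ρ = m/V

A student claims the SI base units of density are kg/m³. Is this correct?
Units of each symbol in ρ = m/V:
  m (mass): kg
  V (volume): m³  → in the denominator, contributes 1/m³

Multiplying the contributions: [kg] · [1/m³]
Adding exponents of each base unit: kg: 1, m: -3
SI base units of density: kg/m³

The claimed units kg/m³ match the derived units, so the claim is correct.

Answer: Yes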